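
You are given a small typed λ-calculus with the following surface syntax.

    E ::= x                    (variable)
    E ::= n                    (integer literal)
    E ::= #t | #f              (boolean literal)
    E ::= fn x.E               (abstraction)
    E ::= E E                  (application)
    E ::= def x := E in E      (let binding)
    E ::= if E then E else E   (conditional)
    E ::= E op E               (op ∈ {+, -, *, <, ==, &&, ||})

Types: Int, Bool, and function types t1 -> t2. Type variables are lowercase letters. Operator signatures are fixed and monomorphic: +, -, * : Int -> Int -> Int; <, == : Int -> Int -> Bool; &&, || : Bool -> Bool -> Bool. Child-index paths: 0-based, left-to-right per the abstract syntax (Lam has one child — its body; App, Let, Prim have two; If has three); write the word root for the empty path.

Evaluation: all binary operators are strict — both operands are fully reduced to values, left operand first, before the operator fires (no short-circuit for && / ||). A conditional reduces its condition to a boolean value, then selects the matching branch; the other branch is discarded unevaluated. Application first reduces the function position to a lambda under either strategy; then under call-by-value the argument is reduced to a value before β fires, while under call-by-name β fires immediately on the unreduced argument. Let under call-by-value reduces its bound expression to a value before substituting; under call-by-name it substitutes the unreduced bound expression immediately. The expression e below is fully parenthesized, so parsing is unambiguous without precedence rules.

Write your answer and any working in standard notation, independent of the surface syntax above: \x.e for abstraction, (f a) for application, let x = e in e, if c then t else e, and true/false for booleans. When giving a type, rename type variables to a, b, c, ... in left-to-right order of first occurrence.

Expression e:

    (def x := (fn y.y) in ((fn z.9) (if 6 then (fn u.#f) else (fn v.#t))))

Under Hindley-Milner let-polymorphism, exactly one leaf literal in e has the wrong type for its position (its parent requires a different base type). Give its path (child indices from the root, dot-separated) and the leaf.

Trace:
y : a
\y._ : a -> a
let x : forall. a -> a
\z._ : b -> Int
  unify Int ~ Bool
  FAIL: mismatch Int ~ Bool

Answer: 1.1.0 : 6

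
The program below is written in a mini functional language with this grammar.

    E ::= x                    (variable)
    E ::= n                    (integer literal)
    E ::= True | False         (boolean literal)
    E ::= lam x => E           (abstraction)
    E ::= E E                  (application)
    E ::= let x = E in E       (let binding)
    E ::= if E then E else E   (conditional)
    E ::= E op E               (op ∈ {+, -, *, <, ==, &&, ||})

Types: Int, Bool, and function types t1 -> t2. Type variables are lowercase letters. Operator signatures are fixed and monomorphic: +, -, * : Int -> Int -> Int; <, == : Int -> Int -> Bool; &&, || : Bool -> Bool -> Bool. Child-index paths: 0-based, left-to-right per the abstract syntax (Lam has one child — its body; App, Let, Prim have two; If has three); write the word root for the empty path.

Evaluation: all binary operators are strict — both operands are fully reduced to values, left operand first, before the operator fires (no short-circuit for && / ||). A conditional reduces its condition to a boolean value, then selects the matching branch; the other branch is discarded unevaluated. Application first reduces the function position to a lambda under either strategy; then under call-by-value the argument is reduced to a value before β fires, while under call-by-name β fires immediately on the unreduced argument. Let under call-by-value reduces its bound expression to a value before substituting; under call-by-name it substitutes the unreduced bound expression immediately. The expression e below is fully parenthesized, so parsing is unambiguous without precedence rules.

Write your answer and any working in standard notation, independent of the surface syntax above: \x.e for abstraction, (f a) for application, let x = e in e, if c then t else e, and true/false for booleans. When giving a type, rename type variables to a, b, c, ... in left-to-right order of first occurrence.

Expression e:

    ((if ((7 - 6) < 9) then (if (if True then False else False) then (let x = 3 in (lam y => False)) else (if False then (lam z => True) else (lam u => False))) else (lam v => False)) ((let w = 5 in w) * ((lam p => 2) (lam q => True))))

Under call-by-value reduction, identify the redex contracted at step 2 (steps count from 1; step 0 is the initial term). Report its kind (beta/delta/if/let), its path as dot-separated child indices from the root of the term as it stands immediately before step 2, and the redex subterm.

Derivation:
step 0: ((if ((7 - 6) < 9) then (if (if true then false else false) then (let x = 3 in (\y.false)) else (if false then (\z.true) else (\u.false))) else (\v.false)) ((let w = 5 in w) * ((\p.2) (\q.true))))
step 1: [delta@0.0.0] ((if (1 < 9) then (if (if true then false else false) then (let x = 3 in (\y.false)) else (if false then (\z.true) else (\u.false))) else (\v.false)) ((let w = 5 in w) * ((\p.2) (\q.true))))
step 2: [delta@0.0] ((if true then (if (if true then false else false) then (let x = 3 in (\y.false)) else (if false then (\z.true) else (\u.false))) else (\v.false)) ((let w = 5 in w) * ((\p.2) (\q.true))))

Answer: delta at 0.0 : (1 < 9)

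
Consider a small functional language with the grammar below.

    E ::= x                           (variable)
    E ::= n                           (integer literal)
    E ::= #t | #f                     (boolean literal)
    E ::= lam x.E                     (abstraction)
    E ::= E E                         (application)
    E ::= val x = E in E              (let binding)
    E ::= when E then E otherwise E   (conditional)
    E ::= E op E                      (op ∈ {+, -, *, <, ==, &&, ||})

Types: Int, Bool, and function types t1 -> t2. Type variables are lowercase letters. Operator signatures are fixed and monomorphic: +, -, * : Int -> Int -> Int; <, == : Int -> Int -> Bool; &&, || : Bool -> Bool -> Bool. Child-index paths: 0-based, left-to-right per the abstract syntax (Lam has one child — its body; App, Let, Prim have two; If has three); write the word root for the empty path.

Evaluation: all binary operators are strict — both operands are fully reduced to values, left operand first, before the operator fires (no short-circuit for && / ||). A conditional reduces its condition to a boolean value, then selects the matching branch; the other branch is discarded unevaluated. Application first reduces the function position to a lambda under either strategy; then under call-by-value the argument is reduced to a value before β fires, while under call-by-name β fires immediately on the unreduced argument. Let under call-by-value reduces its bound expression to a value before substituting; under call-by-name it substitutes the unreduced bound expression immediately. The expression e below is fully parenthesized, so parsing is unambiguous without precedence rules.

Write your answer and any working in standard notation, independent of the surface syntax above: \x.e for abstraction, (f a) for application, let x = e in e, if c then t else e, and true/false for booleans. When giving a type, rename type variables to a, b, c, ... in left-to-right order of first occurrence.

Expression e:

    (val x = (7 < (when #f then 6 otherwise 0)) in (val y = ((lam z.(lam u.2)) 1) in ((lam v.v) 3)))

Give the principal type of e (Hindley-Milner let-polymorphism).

Working:
  unify Int ~ Int
  unify Bool ~ Bool
  unify Int ~ Int
  unify Int ~ Int
let x : Bool
\u._ : b -> Int
\z._ : a -> b -> Int
  unify a -> b -> Int ~ Int -> c
  unify a ~ Int
  unify b -> Int ~ c
_ _ : b -> Int
let y : forall. b -> Int
v : d
\v._ : d -> d
  unify d -> d ~ Int -> e
  unify d ~ Int
  unify Int ~ e
_ _ : Int

Answer: Int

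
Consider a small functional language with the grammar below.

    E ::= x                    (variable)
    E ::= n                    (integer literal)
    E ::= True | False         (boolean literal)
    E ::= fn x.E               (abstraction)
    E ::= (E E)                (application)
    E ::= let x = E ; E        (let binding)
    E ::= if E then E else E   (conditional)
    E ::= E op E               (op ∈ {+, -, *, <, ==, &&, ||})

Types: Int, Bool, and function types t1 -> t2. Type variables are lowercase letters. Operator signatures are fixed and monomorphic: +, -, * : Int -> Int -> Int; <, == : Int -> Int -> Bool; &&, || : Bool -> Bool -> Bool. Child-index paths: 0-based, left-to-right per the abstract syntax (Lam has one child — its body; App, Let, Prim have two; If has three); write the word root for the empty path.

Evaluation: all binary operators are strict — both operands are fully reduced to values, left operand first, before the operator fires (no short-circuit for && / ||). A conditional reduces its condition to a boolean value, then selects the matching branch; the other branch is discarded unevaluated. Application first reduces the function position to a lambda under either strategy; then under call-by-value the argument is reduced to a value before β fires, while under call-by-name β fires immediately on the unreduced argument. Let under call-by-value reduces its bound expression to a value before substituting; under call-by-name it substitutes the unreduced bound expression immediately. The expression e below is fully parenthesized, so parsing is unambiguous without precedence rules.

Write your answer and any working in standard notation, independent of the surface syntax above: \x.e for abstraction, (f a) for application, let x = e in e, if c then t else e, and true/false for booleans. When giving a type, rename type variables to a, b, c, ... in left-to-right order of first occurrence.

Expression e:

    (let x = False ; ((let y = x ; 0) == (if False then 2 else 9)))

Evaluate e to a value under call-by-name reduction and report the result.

Answer: false

Working:
step 0: (let x = false in ((let y = x in 0) == (if false then 2 else 9)))
step 1: [let@root] ((let y = false in 0) == (if false then 2 else 9))
step 2: [let@0] (0 == (if false then 2 else 9))
step 3: [if@1] (0 == 9)
step 4: [delta@root] false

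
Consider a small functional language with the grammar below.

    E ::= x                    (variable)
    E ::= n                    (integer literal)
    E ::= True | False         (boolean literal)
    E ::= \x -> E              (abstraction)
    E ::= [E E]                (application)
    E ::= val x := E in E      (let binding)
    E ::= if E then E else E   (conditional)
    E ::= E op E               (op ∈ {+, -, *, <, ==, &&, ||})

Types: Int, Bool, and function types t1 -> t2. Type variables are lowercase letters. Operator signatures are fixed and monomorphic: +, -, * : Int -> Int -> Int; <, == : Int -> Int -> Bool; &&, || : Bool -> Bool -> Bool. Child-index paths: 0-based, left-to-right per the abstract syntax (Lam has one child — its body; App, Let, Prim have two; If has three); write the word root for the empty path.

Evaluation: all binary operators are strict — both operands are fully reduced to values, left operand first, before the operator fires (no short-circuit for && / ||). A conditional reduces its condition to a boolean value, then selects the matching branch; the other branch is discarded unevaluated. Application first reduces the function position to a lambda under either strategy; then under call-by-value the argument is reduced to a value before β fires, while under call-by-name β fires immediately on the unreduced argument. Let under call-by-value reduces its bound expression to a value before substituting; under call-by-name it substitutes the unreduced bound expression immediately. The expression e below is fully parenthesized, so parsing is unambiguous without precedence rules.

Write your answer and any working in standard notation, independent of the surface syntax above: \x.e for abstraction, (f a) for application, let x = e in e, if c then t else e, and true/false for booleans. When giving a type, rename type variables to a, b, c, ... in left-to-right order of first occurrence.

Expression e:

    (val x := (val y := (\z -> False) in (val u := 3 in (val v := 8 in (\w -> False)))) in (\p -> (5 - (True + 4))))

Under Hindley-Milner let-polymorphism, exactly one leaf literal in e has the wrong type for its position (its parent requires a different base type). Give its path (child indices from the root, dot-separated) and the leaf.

Trace:
\z._ : a -> Bool
let y : forall. a -> Bool
let u : Int
let v : Int
\w._ : b -> Bool
let x : forall. b -> Bool
  unify Int ~ Int
  unify Bool ~ Int
  FAIL: mismatch Bool ~ Int

Answer: 1.0.1.0 : true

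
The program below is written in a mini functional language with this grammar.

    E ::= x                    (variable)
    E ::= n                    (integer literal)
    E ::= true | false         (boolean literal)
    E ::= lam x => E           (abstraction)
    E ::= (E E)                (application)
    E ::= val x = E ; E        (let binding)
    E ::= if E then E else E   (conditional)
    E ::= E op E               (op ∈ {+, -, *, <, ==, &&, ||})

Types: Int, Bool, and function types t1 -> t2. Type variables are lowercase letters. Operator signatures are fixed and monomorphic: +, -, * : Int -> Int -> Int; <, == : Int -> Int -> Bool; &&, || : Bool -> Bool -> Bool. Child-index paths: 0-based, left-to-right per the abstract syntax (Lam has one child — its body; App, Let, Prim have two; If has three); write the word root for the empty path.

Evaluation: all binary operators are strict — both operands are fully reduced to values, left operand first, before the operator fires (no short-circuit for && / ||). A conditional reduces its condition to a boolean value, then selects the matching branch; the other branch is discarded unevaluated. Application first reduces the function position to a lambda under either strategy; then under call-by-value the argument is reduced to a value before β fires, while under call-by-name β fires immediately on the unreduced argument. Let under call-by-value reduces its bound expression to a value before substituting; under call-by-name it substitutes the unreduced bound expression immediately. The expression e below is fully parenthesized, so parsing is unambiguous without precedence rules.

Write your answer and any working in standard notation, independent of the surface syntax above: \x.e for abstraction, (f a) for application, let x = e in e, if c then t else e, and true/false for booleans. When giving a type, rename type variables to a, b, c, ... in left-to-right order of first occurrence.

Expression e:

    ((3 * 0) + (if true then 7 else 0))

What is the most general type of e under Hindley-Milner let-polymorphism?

Working:
  unify Int ~ Int
  unify Int ~ Int
  unify Int ~ Int
  unify Bool ~ Bool
  unify Int ~ Int
  unify Int ~ Int

Answer: Int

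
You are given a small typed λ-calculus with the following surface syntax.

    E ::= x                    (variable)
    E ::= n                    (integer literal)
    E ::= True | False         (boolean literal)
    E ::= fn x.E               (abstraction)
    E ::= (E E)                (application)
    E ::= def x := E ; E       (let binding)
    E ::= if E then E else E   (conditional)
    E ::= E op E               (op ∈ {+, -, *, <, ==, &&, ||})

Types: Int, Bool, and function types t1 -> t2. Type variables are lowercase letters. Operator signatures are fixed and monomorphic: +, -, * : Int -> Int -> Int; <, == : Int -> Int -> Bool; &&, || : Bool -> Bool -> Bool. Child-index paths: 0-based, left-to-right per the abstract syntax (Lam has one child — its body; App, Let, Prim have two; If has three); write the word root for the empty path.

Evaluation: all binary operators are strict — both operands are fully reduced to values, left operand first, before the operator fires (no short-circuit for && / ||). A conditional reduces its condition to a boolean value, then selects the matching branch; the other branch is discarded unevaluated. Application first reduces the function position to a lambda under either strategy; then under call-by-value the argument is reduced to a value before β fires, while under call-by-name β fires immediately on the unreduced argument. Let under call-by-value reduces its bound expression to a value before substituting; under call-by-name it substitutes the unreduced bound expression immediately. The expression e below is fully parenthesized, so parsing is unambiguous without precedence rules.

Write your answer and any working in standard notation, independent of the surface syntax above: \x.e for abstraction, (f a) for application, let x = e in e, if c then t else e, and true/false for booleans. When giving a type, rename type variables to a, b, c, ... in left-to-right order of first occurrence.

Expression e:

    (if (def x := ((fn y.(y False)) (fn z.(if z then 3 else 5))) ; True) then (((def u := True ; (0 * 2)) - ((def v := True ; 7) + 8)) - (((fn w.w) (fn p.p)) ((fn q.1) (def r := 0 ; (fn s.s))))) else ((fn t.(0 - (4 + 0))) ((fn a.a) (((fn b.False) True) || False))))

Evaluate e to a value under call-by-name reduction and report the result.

Working:
step 0: (if (let x = ((\y.(y false)) (\z.(if z then 3 else 5))) in true) then (((let u = true in (0 * 2)) - ((let v = true in 7) + 8)) - (((\w.w) (\p.p)) ((\q.1) (let r = 0 in (\s.s))))) else ((\t.(0 - (4 + 0))) ((\a.a) (((\b.false) true) || false))))
step 1: [let@0] (if true then (((let u = true in (0 * 2)) - ((let v = true in 7) + 8)) - (((\w.w) (\p.p)) ((\q.1) (let r = 0 in (\s.s))))) else ((\t.(0 - (4 + 0))) ((\a.a) (((\b.false) true) || false))))
step 2: [if@root] (((let u = true in (0 * 2)) - ((let v = true in 7) + 8)) - (((\w.w) (\p.p)) ((\q.1) (let r = 0 in (\s.s)))))
step 3: [let@0.0] (((0 * 2) - ((let v = true in 7) + 8)) - (((\w.w) (\p.p)) ((\q.1) (let r = 0 in (\s.s)))))
step 4: [delta@0.0] ((0 - ((let v = true in 7) + 8)) - (((\w.w) (\p.p)) ((\q.1) (let r = 0 in (\s.s)))))
step 5: [let@0.1.0] ((0 - (7 + 8)) - (((\w.w) (\p.p)) ((\q.1) (let r = 0 in (\s.s)))))
step 6: [delta@0.1] ((0 - 15) - (((\w.w) (\p.p)) ((\q.1) (let r = 0 in (\s.s)))))
step 7: [delta@0] (-15 - (((\w.w) (\p.p)) ((\q.1) (let r = 0 in (\s.s)))))
step 8: [beta@1.0] (-15 - ((\p.p) ((\q.1) (let r = 0 in (\s.s)))))
step 9: [beta@1] (-15 - ((\q.1) (let r = 0 in (\s.s))))
step 10: [beta@1] (-15 - 1)
step 11: [delta@root] -16

Answer: -16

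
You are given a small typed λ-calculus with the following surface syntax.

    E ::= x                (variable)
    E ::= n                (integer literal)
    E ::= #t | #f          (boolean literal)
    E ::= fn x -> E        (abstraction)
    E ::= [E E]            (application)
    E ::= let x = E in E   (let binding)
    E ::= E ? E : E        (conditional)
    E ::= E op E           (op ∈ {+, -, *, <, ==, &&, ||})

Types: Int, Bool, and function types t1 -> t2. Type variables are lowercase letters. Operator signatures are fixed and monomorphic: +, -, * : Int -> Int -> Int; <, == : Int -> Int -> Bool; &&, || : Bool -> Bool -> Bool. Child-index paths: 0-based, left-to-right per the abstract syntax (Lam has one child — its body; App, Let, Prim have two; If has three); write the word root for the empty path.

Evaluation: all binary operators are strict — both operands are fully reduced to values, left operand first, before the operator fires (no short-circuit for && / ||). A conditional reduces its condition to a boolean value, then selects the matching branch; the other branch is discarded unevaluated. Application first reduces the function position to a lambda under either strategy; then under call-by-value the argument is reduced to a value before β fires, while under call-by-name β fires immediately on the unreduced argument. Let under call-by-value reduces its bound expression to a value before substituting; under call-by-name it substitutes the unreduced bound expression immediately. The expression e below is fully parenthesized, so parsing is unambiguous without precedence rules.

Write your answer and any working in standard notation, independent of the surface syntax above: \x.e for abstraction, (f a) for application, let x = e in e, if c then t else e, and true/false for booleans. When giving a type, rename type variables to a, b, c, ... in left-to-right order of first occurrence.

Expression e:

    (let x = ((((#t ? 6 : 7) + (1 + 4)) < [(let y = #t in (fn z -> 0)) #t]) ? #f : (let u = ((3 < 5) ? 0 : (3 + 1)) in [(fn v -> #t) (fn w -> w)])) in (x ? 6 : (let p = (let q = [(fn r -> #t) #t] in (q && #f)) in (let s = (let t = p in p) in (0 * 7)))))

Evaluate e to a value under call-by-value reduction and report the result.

Answer: 6

Trace:
step 0: (let x = (if (((if true then 6 else 7) + (1 + 4)) < ((let y = true in (\z.0)) true)) then false else (let u = (if (3 < 5) then 0 else (3 + 1)) in ((\v.true) (\w.w)))) in (if x then 6 else (let p = (let q = ((\r.true) true) in (q && false)) in (let s = (let t = p in p) in (0 * 7)))))
step 1: [if@0.0.0.0] (let x = (if ((6 + (1 + 4)) < ((let y = true in (\z.0)) true)) then false else (let u = (if (3 < 5) then 0 else (3 + 1)) in ((\v.true) (\w.w)))) in (if x then 6 else (let p = (let q = ((\r.true) true) in (q && false)) in (let s = (let t = p in p) in (0 * 7)))))
step 2: [delta@0.0.0.1] (let x = (if ((6 + 5) < ((let y = true in (\z.0)) true)) then false else (let u = (if (3 < 5) then 0 else (3 + 1)) in ((\v.true) (\w.w)))) in (if x then 6 else (let p = (let q = ((\r.true) true) in (q && false)) in (let s = (let t = p in p) in (0 * 7)))))
step 3: [delta@0.0.0] (let x = (if (11 < ((let y = true in (\z.0)) true)) then false else (let u = (if (3 < 5) then 0 else (3 + 1)) in ((\v.true) (\w.w)))) in (if x then 6 else (let p = (let q = ((\r.true) true) in (q && false)) in (let s = (let t = p in p) in (0 * 7)))))
step 4: [let@0.0.1.0] (let x = (if (11 < ((\z.0) true)) then false else (let u = (if (3 < 5) then 0 else (3 + 1)) in ((\v.true) (\w.w)))) in (if x then 6 else (let p = (let q = ((\r.true) true) in (q && false)) in (let s = (let t = p in p) in (0 * 7)))))
step 5: [beta@0.0.1] (let x = (if (11 < 0) then false else (let u = (if (3 < 5) then 0 else (3 + 1)) in ((\v.true) (\w.w)))) in (if x then 6 else (let p = (let q = ((\r.true) true) in (q && false)) in (let s = (let t = p in p) in (0 * 7)))))
step 6: [delta@0.0] (let x = (if false then false else (let u = (if (3 < 5) then 0 else (3 + 1)) in ((\v.true) (\w.w)))) in (if x then 6 else (let p = (let q = ((\r.true) true) in (q && false)) in (let s = (let t = p in p) in (0 * 7)))))
step 7: [if@0] (let x = (let u = (if (3 < 5) then 0 else (3 + 1)) in ((\v.true) (\w.w))) in (if x then 6 else (let p = (let q = ((\r.true) true) in (q && false)) in (let s = (let t = p in p) in (0 * 7)))))
step 8: [delta@0.0.0] (let x = (let u = (if true then 0 else (3 + 1)) in ((\v.true) (\w.w))) in (if x then 6 else (let p = (let q = ((\r.true) true) in (q && false)) in (let s = (let t = p in p) in (0 * 7)))))
step 9: [if@0.0] (let x = (let u = 0 in ((\v.true) (\w.w))) in (if x then 6 else (let p = (let q = ((\r.true) true) in (q && false)) in (let s = (let t = p in p) in (0 * 7)))))
step 10: [let@0] (let x = ((\v.true) (\w.w)) in (if x then 6 else (let p = (let q = ((\r.true) true) in (q && false)) in (let s = (let t = p in p) in (0 * 7)))))
step 11: [beta@0] (let x = true in (if x then 6 else (let p = (let q = ((\r.true) true) in (q && false)) in (let s = (let t = p in p) in (0 * 7)))))
step 12: [let@root] (if true then 6 else (let p = (let q = ((\r.true) true) in (q && false)) in (let s = (let t = p in p) in (0 * 7))))
step 13: [if@root] 6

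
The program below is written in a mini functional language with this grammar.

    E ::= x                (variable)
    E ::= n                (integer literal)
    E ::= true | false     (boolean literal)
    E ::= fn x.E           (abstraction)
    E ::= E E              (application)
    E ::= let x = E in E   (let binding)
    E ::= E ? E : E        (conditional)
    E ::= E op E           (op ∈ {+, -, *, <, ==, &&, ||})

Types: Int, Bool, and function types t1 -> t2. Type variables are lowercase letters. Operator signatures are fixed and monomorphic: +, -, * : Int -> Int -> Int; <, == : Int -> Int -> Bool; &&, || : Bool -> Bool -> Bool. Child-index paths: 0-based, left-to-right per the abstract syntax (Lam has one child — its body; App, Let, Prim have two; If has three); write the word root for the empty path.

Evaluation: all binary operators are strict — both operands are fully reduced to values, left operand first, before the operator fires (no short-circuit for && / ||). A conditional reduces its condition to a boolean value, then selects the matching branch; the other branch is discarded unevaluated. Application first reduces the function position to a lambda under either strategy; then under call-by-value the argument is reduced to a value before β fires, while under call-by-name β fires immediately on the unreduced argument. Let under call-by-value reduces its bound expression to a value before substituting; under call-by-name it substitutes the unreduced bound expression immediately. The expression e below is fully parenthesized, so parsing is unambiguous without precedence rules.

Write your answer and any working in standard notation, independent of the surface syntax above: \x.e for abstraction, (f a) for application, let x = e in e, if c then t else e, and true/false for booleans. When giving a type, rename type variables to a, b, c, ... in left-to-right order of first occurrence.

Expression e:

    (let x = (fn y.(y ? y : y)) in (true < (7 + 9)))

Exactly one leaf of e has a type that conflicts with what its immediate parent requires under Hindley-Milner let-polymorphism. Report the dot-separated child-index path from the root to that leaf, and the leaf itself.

Answer: 1.0 : true

Trace:
y : a
  unify a ~ Bool
y : Bool
y : Bool
  unify Bool ~ Bool
\y._ : Bool -> Bool
let x : Bool -> Bool
  unify Bool ~ Int
  FAIL: mismatch Bool ~ Int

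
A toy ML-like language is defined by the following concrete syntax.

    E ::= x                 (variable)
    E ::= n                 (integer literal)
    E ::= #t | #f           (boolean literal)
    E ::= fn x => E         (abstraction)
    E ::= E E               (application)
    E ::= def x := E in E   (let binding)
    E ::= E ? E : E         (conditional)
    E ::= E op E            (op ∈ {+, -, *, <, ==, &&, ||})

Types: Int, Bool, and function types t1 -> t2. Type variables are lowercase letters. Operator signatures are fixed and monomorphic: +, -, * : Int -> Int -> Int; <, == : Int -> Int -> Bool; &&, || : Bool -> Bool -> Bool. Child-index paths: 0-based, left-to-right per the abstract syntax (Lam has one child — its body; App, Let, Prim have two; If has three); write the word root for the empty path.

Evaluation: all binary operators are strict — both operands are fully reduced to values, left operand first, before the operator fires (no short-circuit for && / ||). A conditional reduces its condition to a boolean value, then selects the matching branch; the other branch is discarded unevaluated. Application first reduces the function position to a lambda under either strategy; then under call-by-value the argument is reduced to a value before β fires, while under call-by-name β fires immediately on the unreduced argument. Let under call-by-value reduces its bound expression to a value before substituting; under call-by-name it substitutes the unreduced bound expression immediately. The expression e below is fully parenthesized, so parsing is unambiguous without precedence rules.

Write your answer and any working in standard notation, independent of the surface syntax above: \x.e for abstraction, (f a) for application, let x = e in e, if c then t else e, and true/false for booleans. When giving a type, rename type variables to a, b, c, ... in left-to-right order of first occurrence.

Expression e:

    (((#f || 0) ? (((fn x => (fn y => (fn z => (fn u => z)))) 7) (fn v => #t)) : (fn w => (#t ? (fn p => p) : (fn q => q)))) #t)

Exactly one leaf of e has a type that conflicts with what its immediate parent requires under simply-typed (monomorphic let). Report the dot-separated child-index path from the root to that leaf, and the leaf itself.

Answer: 0.0.1 : 0

Trace:
  unify Bool ~ Bool
  unify Int ~ Bool
  FAIL: mismatch Int ~ Bool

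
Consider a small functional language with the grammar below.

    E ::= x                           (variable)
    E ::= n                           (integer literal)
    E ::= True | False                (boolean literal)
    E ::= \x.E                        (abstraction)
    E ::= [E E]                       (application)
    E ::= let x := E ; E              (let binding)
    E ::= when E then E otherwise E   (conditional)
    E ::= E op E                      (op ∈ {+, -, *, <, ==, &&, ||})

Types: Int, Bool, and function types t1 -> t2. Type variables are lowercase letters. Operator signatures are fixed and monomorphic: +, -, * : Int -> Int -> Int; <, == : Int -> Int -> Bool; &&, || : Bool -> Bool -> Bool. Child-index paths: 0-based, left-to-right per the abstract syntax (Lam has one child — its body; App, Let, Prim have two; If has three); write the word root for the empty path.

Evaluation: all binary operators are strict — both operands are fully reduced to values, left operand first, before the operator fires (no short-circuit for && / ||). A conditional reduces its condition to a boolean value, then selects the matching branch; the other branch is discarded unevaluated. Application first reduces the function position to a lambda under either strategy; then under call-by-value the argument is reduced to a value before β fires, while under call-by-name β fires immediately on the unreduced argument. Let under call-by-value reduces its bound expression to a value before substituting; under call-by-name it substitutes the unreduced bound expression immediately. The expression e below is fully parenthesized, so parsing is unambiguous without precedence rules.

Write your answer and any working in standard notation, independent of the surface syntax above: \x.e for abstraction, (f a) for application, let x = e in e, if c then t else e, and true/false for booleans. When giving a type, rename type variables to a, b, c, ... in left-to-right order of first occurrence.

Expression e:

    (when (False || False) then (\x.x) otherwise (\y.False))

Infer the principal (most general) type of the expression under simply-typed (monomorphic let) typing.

Trace:
  unify Bool ~ Bool
  unify Bool ~ Bool
  unify Bool ~ Bool
x : a
\x._ : a -> a
\y._ : b -> Bool
  unify a -> a ~ b -> Bool
  unify a ~ b
  unify b ~ Bool

Answer: Bool -> Bool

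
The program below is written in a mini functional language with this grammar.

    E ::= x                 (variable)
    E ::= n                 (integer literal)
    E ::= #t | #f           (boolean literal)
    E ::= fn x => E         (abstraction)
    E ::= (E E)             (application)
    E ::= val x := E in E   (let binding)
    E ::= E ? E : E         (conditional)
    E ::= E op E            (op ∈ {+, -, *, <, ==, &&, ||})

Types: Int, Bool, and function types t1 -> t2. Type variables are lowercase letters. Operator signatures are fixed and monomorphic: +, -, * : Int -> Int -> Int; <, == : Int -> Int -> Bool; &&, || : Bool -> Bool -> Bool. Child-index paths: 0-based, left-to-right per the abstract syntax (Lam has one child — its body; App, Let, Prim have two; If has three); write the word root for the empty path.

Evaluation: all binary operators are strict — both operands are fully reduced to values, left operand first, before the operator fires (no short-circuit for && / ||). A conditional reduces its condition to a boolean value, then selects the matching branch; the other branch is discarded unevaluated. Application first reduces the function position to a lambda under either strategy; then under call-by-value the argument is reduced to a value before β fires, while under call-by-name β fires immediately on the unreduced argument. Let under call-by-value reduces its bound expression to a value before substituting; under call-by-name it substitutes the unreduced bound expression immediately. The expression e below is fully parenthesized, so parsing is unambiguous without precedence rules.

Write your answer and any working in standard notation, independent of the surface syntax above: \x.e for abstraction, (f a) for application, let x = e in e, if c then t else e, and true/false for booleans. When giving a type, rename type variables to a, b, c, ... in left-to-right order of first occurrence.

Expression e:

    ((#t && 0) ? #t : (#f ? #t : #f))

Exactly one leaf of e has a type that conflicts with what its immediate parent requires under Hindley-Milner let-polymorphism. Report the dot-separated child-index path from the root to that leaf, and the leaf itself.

Answer: 0.1 : 0

Derivation:
  unify Bool ~ Bool
  unify Int ~ Bool
  FAIL: mismatch Int ~ Bool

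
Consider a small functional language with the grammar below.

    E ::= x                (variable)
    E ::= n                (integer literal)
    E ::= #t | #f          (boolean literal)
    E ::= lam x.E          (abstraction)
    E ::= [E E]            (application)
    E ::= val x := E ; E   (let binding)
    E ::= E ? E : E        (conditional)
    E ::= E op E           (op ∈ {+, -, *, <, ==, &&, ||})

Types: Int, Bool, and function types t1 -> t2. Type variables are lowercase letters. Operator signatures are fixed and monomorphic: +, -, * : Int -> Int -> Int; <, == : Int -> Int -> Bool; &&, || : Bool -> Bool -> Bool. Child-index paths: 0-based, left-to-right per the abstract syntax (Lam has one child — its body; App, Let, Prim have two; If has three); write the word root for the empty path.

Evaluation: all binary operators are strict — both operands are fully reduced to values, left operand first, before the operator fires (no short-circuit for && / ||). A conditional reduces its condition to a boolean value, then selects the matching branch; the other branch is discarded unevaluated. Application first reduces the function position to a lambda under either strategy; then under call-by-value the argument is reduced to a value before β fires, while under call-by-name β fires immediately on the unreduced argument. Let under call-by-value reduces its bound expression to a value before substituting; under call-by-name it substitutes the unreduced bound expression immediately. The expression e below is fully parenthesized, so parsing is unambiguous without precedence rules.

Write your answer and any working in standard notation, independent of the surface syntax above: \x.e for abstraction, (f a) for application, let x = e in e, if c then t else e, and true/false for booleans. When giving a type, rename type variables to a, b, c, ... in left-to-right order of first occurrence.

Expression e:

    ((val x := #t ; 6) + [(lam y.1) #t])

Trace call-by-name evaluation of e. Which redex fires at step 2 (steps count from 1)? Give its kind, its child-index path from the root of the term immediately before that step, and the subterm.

Trace:
step 0: ((let x = true in 6) + ((\y.1) true))
step 1: [let@0] (6 + ((\y.1) true))
step 2: [beta@1] (6 + 1)

Answer: beta at 1 : ((\y.1) true)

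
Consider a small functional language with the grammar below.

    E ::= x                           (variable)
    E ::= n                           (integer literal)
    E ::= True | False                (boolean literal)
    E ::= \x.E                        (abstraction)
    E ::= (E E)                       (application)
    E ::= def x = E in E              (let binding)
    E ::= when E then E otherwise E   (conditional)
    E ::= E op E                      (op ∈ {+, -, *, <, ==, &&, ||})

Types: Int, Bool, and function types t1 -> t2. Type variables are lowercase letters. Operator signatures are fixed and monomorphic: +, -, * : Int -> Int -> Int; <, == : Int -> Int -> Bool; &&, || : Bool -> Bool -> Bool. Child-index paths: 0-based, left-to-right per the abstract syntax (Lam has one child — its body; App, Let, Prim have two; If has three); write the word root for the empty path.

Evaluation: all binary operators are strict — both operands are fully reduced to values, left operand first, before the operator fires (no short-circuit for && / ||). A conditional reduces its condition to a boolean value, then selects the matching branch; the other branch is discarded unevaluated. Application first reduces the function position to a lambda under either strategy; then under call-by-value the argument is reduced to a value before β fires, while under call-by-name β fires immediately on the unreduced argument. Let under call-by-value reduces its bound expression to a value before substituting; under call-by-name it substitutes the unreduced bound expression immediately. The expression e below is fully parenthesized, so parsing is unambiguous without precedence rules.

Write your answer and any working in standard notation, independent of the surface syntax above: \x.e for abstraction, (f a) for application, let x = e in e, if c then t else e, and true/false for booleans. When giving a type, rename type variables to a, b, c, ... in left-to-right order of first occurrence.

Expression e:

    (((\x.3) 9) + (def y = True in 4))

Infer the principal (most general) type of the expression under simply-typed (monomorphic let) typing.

Answer: Int

Working:
\x._ : a -> Int
  unify a -> Int ~ Int -> b
  unify a ~ Int
  unify Int ~ b
_ _ : Int
  unify Int ~ Int
let y : Bool
  unify Int ~ Int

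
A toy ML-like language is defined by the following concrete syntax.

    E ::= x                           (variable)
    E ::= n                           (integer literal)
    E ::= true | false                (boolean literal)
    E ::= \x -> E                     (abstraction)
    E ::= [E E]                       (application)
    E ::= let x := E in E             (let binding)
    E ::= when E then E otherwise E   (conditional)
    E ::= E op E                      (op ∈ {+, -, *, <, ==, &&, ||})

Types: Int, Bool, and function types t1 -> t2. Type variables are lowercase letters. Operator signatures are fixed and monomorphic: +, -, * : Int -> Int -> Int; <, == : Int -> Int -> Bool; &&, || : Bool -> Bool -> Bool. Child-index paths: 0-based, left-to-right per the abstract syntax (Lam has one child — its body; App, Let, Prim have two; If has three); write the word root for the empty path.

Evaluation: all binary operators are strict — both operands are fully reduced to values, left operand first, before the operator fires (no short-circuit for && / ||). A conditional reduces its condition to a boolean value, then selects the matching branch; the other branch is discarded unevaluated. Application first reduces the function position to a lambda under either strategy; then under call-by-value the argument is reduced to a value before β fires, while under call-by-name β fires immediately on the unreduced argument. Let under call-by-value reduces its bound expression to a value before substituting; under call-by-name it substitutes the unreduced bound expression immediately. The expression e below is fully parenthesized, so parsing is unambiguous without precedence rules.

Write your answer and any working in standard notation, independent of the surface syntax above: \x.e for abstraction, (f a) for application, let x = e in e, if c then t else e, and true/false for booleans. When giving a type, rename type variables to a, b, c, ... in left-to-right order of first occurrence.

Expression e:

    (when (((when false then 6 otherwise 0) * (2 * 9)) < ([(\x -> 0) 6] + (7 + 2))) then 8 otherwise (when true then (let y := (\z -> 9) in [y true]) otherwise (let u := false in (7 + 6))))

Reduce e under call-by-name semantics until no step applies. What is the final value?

Working:
step 0: (if (((if false then 6 else 0) * (2 * 9)) < (((\x.0) 6) + (7 + 2))) then 8 else (if true then (let y = (\z.9) in (y true)) else (let u = false in (7 + 6))))
step 1: [if@0.0.0] (if ((0 * (2 * 9)) < (((\x.0) 6) + (7 + 2))) then 8 else (if true then (let y = (\z.9) in (y true)) else (let u = false in (7 + 6))))
step 2: [delta@0.0.1] (if ((0 * 18) < (((\x.0) 6) + (7 + 2))) then 8 else (if true then (let y = (\z.9) in (y true)) else (let u = false in (7 + 6))))
step 3: [delta@0.0] (if (0 < (((\x.0) 6) + (7 + 2))) then 8 else (if true then (let y = (\z.9) in (y true)) else (let u = false in (7 + 6))))
step 4: [beta@0.1.0] (if (0 < (0 + (7 + 2))) then 8 else (if true then (let y = (\z.9) in (y true)) else (let u = false in (7 + 6))))
step 5: [delta@0.1.1] (if (0 < (0 + 9)) then 8 else (if true then (let y = (\z.9) in (y true)) else (let u = false in (7 + 6))))
step 6: [delta@0.1] (if (0 < 9) then 8 else (if true then (let y = (\z.9) in (y true)) else (let u = false in (7 + 6))))
step 7: [delta@0] (if true then 8 else (if true then (let y = (\z.9) in (y true)) else (let u = false in (7 + 6))))
step 8: [if@root] 8

Answer: 8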